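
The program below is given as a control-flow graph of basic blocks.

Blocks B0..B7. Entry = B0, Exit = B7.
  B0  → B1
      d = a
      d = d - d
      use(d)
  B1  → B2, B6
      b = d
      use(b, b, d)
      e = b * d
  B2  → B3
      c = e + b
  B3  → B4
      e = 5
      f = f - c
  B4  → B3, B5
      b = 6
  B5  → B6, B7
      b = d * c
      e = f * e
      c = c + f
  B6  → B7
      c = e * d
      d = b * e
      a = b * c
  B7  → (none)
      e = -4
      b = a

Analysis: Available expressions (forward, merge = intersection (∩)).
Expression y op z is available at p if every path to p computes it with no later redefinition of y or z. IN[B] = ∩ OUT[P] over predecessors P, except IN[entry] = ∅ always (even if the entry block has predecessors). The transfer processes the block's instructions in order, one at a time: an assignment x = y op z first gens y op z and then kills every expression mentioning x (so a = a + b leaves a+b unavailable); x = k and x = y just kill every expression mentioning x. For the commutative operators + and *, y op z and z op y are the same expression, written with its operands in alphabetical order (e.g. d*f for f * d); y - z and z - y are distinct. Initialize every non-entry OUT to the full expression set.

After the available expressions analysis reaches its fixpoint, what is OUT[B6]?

Fixpoint table:
  B0: | IN={} | OUT={}
  B1: | IN={} | OUT={b*d}
  B2: | IN={b*d} | OUT={b*d, b+e}
  B3: | IN={} | OUT={}
  B4: | IN={} | OUT={}
  B5: | IN={} | OUT={}
  B6: | IN={} | OUT={b*c, b*e}
  B7: | IN={} | OUT={}

Merge at B6: IN[B6] = OUT[B1] ∩ OUT[B5] = {}
Applying B6's transfer function to that IN value gives OUT[B6] (row B6 above).

Answer: {b*c, b*e}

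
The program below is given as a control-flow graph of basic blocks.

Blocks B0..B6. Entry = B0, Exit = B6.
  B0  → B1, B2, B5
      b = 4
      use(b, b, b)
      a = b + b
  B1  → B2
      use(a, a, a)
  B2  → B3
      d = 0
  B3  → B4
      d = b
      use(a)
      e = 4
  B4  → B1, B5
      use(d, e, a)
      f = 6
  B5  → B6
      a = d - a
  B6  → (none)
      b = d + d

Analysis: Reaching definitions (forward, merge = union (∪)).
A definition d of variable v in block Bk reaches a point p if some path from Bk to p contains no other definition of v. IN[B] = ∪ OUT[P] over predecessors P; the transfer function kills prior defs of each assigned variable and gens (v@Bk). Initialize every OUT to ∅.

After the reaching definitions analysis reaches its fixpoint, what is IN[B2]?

Fixpoint table:
  B0: | IN={} | OUT={a@B0, b@B0}
  B1: | IN={a@B0, b@B0, d@B3, e@B3, f@B4} | OUT={a@B0, b@B0, d@B3, e@B3, f@B4}
  B2: | IN={a@B0, b@B0, d@B3, e@B3, f@B4} | OUT={a@B0, b@B0, d@B2, e@B3, f@B4}
  B3: | IN={a@B0, b@B0, d@B2, e@B3, f@B4} | OUT={a@B0, b@B0, d@B3, e@B3, f@B4}
  B4: | IN={a@B0, b@B0, d@B3, e@B3, f@B4} | OUT={a@B0, b@B0, d@B3, e@B3, f@B4}
  B5: | IN={a@B0, b@B0, d@B3, e@B3, f@B4} | OUT={a@B5, b@B0, d@B3, e@B3, f@B4}
  B6: | IN={a@B5, b@B0, d@B3, e@B3, f@B4} | OUT={a@B5, b@B6, d@B3, e@B3, f@B4}

Merge at B2: IN[B2] = OUT[B0] ⊔ OUT[B1] = {a@B0, b@B0, d@B3, e@B3, f@B4}

Answer: {a@B0, b@B0, d@B3, e@B3, f@B4}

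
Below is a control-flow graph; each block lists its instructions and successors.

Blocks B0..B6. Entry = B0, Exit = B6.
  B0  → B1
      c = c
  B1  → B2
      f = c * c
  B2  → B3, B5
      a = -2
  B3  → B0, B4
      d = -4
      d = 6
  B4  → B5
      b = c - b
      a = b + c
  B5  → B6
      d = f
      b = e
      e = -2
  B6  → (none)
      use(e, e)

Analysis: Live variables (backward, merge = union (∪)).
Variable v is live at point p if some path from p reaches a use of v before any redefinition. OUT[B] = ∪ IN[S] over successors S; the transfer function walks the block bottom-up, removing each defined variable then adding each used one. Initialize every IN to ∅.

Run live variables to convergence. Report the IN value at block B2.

Per-block solution:
  B0:  IN={b, c, e}  OUT={b, c, e}
  B1:  IN={b, c, e}  OUT={b, c, e, f}
  B2:  IN={b, c, e, f}  OUT={b, c, e, f}
  B3:  IN={b, c, e, f}  OUT={b, c, e, f}
  B4:  IN={b, c, e, f}  OUT={e, f}
  B5:  IN={e, f}  OUT={e}
  B6:  IN={e}  OUT={}

Merge at B2: OUT[B2] = IN[B3] ⊔ IN[B5] = {b, c, e, f}
Applying B2's transfer function to that OUT value gives IN[B2] (row B2 above).

Answer: {b, c, e, f}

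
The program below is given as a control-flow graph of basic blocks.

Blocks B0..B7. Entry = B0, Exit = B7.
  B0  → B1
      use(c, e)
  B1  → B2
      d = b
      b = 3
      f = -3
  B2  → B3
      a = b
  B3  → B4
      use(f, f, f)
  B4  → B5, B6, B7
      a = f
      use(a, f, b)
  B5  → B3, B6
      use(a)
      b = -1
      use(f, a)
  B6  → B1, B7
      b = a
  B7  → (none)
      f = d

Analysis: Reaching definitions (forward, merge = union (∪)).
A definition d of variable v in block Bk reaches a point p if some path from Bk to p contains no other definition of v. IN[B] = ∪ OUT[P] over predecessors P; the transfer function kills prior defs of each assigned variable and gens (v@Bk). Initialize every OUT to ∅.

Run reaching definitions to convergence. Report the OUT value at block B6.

Converged values:
  B0:  IN={}  OUT={}
  B1:  IN={a@B4, b@B6, d@B1, f@B1}  OUT={a@B4, b@B1, d@B1, f@B1}
  B2:  IN={a@B4, b@B1, d@B1, f@B1}  OUT={a@B2, b@B1, d@B1, f@B1}
  B3:  IN={a@B2, a@B4, b@B1, b@B5, d@B1, f@B1}  OUT={a@B2, a@B4, b@B1, b@B5, d@B1, f@B1}
  B4:  IN={a@B2, a@B4, b@B1, b@B5, d@B1, f@B1}  OUT={a@B4, b@B1, b@B5, d@B1, f@B1}
  B5:  IN={a@B4, b@B1, b@B5, d@B1, f@B1}  OUT={a@B4, b@B5, d@B1, f@B1}
  B6:  IN={a@B4, b@B1, b@B5, d@B1, f@B1}  OUT={a@B4, b@B6, d@B1, f@B1}
  B7:  IN={a@B4, b@B1, b@B5, b@B6, d@B1, f@B1}  OUT={a@B4, b@B1, b@B5, b@B6, d@B1, f@B7}

Merge at B6: IN[B6] = OUT[B4] ⊔ OUT[B5] = {a@B4, b@B1, b@B5, d@B1, f@B1}
Applying B6's transfer function to that IN value gives OUT[B6] (row B6 above).

Answer: {a@B4, b@B6, d@B1, f@B1}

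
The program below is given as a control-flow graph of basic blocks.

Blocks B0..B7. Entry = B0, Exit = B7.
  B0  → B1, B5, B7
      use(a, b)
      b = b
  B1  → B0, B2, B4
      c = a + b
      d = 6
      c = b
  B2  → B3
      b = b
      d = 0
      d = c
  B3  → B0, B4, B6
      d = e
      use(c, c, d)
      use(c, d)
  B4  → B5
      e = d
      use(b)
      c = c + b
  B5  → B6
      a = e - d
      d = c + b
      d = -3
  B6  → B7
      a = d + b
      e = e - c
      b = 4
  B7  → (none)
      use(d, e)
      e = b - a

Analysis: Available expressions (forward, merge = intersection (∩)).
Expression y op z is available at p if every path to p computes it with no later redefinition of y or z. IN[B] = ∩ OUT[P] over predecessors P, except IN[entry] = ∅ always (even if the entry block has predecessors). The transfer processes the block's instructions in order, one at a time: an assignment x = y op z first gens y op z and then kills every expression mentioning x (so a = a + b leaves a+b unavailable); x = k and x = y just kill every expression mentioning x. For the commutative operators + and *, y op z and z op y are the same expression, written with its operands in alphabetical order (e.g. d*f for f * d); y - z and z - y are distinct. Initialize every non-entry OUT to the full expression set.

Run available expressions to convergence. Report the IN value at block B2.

Fixpoint table:
  B0:  IN={}  OUT={}
  B1:  IN={}  OUT={a+b}
  B2:  IN={a+b}  OUT={}
  B3:  IN={}  OUT={}
  B4:  IN={}  OUT={}
  B5:  IN={}  OUT={b+c}
  B6:  IN={}  OUT={}
  B7:  IN={}  OUT={b-a}

Merge at B2: IN[B2] = OUT[B1] = {a+b}

Answer: {a+b}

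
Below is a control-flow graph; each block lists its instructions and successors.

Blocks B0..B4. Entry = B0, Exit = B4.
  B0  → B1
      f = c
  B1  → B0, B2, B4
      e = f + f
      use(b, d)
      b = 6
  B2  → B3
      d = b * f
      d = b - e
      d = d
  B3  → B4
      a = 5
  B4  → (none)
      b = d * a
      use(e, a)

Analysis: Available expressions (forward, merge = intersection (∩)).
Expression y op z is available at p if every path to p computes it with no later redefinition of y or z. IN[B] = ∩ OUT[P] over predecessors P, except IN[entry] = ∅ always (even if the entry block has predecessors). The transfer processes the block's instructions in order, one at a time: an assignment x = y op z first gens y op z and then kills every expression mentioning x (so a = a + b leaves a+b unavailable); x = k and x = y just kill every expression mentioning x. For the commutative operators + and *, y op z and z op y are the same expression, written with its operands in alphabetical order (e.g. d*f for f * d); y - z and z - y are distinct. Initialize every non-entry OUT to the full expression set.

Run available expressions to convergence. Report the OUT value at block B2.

Answer: {b*f, b-e, f+f}

Trace:
Converged values:
  B0: | IN={} | OUT={}
  B1: | IN={} | OUT={f+f}
  B2: | IN={f+f} | OUT={b*f, b-e, f+f}
  B3: | IN={b*f, b-e, f+f} | OUT={b*f, b-e, f+f}
  B4: | IN={f+f} | OUT={a*d, f+f}

Merge at B2: IN[B2] = OUT[B1] = {f+f}
Applying B2's transfer function to that IN value gives OUT[B2] (row B2 above).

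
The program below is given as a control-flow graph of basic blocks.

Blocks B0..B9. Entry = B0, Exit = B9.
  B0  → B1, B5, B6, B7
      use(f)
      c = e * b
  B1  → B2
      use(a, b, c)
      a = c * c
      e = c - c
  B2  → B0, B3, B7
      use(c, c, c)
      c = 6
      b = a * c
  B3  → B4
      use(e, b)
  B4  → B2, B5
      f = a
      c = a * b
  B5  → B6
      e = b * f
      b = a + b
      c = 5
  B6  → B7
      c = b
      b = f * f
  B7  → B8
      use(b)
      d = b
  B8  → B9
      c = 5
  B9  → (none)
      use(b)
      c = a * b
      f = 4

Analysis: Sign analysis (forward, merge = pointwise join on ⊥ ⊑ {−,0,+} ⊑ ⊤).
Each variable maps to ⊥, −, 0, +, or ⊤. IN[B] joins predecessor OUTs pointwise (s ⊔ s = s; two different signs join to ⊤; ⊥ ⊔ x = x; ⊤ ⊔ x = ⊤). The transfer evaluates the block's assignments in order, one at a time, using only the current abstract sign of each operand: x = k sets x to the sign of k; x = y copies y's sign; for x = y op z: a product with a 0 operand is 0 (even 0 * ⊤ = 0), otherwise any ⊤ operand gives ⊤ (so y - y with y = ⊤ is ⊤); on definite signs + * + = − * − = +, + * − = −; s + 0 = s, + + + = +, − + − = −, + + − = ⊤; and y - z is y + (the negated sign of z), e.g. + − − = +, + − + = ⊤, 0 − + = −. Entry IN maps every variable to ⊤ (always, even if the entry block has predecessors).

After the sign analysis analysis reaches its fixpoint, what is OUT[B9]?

Per-block solution:
  B0:   IN=(all ⊤)   OUT=(all ⊤)
  B1:   IN=(all ⊤)   OUT=(all ⊤)
  B2:   IN=(all ⊤)   OUT={c:+; rest ⊤}
  B3:   IN={c:+; rest ⊤}   OUT={c:+; rest ⊤}
  B4:   IN={c:+; rest ⊤}   OUT=(all ⊤)
  B5:   IN=(all ⊤)   OUT={c:+; rest ⊤}
  B6:   IN=(all ⊤)   OUT=(all ⊤)
  B7:   IN=(all ⊤)   OUT=(all ⊤)
  B8:   IN=(all ⊤)   OUT={c:+; rest ⊤}
  B9:   IN={c:+; rest ⊤}   OUT={f:+; rest ⊤}

Merge at B9: IN[B9] = OUT[B8] = {a: ⊤, b: ⊤, c: +, d: ⊤, e: ⊤, f: ⊤}
Applying B9's transfer function to that IN value gives OUT[B9] (row B9 above).

Answer: {a: ⊤, b: ⊤, c: ⊤, d: ⊤, e: ⊤, f: +}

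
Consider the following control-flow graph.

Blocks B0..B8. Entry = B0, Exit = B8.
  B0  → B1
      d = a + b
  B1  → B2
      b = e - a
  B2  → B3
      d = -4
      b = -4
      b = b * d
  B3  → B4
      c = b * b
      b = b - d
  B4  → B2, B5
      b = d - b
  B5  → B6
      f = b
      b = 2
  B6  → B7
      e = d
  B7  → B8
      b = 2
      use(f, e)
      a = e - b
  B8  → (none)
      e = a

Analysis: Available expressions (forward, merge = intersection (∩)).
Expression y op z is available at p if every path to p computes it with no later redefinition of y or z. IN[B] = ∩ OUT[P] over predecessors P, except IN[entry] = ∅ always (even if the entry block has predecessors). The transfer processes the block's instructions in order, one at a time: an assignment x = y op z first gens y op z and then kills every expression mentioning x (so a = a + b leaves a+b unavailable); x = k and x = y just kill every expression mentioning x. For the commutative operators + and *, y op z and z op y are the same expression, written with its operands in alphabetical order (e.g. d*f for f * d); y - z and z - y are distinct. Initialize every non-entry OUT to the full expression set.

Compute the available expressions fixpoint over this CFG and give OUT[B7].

Answer: {e-b}

Working:
Converged values:
  B0:  IN={}  OUT={a+b}
  B1:  IN={a+b}  OUT={e-a}
  B2:  IN={e-a}  OUT={e-a}
  B3:  IN={e-a}  OUT={e-a}
  B4:  IN={e-a}  OUT={e-a}
  B5:  IN={e-a}  OUT={e-a}
  B6:  IN={e-a}  OUT={}
  B7:  IN={}  OUT={e-b}
  B8:  IN={e-b}  OUT={}

Merge at B7: IN[B7] = OUT[B6] = {}
Applying B7's transfer function to that IN value gives OUT[B7] (row B7 above).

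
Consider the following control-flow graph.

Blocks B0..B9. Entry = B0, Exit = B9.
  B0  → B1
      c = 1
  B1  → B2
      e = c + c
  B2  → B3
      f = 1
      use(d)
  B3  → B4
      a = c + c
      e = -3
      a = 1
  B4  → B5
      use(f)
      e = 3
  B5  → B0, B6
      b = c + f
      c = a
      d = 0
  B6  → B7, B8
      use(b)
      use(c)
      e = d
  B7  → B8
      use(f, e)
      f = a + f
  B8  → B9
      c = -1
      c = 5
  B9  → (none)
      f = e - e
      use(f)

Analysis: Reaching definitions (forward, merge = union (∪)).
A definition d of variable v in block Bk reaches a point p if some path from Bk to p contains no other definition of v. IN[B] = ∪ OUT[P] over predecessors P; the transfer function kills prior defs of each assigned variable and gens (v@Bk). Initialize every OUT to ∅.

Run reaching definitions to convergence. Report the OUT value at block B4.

Converged values:
  B0:   IN={a@B3, b@B5, c@B5, d@B5, e@B4, f@B2}   OUT={a@B3, b@B5, c@B0, d@B5, e@B4, f@B2}
  B1:   IN={a@B3, b@B5, c@B0, d@B5, e@B4, f@B2}   OUT={a@B3, b@B5, c@B0, d@B5, e@B1, f@B2}
  B2:   IN={a@B3, b@B5, c@B0, d@B5, e@B1, f@B2}   OUT={a@B3, b@B5, c@B0, d@B5, e@B1, f@B2}
  B3:   IN={a@B3, b@B5, c@B0, d@B5, e@B1, f@B2}   OUT={a@B3, b@B5, c@B0, d@B5, e@B3, f@B2}
  B4:   IN={a@B3, b@B5, c@B0, d@B5, e@B3, f@B2}   OUT={a@B3, b@B5, c@B0, d@B5, e@B4, f@B2}
  B5:   IN={a@B3, b@B5, c@B0, d@B5, e@B4, f@B2}   OUT={a@B3, b@B5, c@B5, d@B5, e@B4, f@B2}
  B6:   IN={a@B3, b@B5, c@B5, d@B5, e@B4, f@B2}   OUT={a@B3, b@B5, c@B5, d@B5, e@B6, f@B2}
  B7:   IN={a@B3, b@B5, c@B5, d@B5, e@B6, f@B2}   OUT={a@B3, b@B5, c@B5, d@B5, e@B6, f@B7}
  B8:   IN={a@B3, b@B5, c@B5, d@B5, e@B6, f@B2, f@B7}   OUT={a@B3, b@B5, c@B8, d@B5, e@B6, f@B2, f@B7}
  B9:   IN={a@B3, b@B5, c@B8, d@B5, e@B6, f@B2, f@B7}   OUT={a@B3, b@B5, c@B8, d@B5, e@B6, f@B9}

Merge at B4: IN[B4] = OUT[B3] = {a@B3, b@B5, c@B0, d@B5, e@B3, f@B2}
Applying B4's transfer function to that IN value gives OUT[B4] (row B4 above).

Answer: {a@B3, b@B5, c@B0, d@B5, e@B4, f@B2}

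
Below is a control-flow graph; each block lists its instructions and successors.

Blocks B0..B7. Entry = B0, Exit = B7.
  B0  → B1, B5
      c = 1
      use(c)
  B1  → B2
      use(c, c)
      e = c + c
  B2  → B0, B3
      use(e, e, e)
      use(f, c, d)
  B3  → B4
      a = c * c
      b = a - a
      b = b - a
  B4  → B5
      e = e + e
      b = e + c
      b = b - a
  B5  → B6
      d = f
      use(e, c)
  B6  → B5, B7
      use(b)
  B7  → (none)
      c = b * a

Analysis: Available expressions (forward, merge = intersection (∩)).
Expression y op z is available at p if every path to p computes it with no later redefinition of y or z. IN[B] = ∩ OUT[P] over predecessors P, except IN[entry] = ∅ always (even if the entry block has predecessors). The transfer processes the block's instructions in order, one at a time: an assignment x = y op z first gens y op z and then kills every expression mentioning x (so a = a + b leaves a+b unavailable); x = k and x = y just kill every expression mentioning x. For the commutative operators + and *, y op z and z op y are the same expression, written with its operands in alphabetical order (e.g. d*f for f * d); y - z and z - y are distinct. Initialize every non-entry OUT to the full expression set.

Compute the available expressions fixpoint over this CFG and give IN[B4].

Converged values:
  B0:   IN={}   OUT={}
  B1:   IN={}   OUT={c+c}
  B2:   IN={c+c}   OUT={c+c}
  B3:   IN={c+c}   OUT={a-a, c*c, c+c}
  B4:   IN={a-a, c*c, c+c}   OUT={a-a, c*c, c+c, c+e}
  B5:   IN={}   OUT={}
  B6:   IN={}   OUT={}
  B7:   IN={}   OUT={a*b}

Merge at B4: IN[B4] = OUT[B3] = {a-a, c*c, c+c}

Answer: {a-a, c*c, c+c}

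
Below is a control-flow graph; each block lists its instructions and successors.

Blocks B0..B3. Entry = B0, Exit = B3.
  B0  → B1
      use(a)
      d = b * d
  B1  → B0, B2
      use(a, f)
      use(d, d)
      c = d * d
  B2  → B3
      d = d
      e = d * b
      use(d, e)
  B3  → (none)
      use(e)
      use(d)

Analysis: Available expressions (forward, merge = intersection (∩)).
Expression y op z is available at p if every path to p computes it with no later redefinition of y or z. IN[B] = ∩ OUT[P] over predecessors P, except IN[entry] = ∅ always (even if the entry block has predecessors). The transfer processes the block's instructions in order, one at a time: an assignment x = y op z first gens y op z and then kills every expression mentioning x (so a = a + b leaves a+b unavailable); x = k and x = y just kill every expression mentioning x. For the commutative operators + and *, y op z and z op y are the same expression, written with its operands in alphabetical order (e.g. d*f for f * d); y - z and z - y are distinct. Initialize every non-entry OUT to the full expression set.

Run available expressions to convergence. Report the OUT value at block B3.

Answer: {b*d}

Derivation:
Converged values:
  B0: | IN={} | OUT={}
  B1: | IN={} | OUT={d*d}
  B2: | IN={d*d} | OUT={b*d}
  B3: | IN={b*d} | OUT={b*d}

Merge at B3: IN[B3] = OUT[B2] = {b*d}
Applying B3's transfer function to that IN value gives OUT[B3] (row B3 above).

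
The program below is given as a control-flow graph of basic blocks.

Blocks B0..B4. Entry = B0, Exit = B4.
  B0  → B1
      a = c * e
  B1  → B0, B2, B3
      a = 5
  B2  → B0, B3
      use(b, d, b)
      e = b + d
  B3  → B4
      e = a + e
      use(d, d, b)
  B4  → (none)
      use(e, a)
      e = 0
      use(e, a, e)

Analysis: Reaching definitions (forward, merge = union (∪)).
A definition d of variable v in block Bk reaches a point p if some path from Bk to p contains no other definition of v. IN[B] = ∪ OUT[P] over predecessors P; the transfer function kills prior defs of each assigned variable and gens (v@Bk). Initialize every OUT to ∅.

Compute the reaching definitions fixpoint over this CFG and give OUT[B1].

Answer: {a@B1, e@B2}

Derivation:
Converged values:
  B0:   IN={a@B1, e@B2}   OUT={a@B0, e@B2}
  B1:   IN={a@B0, e@B2}   OUT={a@B1, e@B2}
  B2:   IN={a@B1, e@B2}   OUT={a@B1, e@B2}
  B3:   IN={a@B1, e@B2}   OUT={a@B1, e@B3}
  B4:   IN={a@B1, e@B3}   OUT={a@B1, e@B4}

Merge at B1: IN[B1] = OUT[B0] = {a@B0, e@B2}
Applying B1's transfer function to that IN value gives OUT[B1] (row B1 above).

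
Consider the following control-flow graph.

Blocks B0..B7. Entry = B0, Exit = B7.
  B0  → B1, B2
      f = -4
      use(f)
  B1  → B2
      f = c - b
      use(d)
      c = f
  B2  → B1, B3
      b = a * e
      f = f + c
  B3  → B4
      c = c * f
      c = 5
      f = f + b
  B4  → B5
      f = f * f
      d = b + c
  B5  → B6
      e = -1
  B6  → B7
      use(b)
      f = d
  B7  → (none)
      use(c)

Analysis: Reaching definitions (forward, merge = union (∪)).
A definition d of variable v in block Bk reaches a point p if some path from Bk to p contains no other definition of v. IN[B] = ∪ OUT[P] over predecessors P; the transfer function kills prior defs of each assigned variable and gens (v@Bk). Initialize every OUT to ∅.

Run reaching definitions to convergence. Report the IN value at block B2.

Converged values:
  B0:   IN={}   OUT={f@B0}
  B1:   IN={b@B2, c@B1, f@B0, f@B2}   OUT={b@B2, c@B1, f@B1}
  B2:   IN={b@B2, c@B1, f@B0, f@B1}   OUT={b@B2, c@B1, f@B2}
  B3:   IN={b@B2, c@B1, f@B2}   OUT={b@B2, c@B3, f@B3}
  B4:   IN={b@B2, c@B3, f@B3}   OUT={b@B2, c@B3, d@B4, f@B4}
  B5:   IN={b@B2, c@B3, d@B4, f@B4}   OUT={b@B2, c@B3, d@B4, e@B5, f@B4}
  B6:   IN={b@B2, c@B3, d@B4, e@B5, f@B4}   OUT={b@B2, c@B3, d@B4, e@B5, f@B6}
  B7:   IN={b@B2, c@B3, d@B4, e@B5, f@B6}   OUT={b@B2, c@B3, d@B4, e@B5, f@B6}

Merge at B2: IN[B2] = OUT[B0] ⊔ OUT[B1] = {b@B2, c@B1, f@B0, f@B1}

Answer: {b@B2, c@B1, f@B0, f@B1}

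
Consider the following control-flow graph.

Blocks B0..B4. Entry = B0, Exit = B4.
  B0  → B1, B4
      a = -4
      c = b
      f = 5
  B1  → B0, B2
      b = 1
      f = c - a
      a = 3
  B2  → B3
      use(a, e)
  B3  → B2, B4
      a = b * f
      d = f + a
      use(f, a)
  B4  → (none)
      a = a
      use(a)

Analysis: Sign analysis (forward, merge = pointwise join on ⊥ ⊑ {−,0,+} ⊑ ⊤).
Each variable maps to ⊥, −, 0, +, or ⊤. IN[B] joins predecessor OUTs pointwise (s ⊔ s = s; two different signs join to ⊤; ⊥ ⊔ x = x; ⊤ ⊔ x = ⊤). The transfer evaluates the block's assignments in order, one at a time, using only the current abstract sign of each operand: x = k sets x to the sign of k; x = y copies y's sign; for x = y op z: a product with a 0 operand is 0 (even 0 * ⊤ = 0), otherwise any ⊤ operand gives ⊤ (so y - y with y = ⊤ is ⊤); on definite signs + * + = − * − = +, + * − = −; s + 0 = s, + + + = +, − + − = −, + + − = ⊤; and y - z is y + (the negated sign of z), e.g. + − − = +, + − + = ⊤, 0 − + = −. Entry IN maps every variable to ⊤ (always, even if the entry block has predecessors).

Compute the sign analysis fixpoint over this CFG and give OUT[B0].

Answer: {a: -, b: ⊤, c: ⊤, d: ⊤, e: ⊤, f: +}

Working:
Per-block solution:
  B0:   IN=(all ⊤)   OUT={a:-, f:+; rest ⊤}
  B1:   IN={a:-, f:+; rest ⊤}   OUT={a:+, b:+; rest ⊤}
  B2:   IN={b:+; rest ⊤}   OUT={b:+; rest ⊤}
  B3:   IN={b:+; rest ⊤}   OUT={b:+; rest ⊤}
  B4:   IN=(all ⊤)   OUT=(all ⊤)

Merge at B0 (entry node, so the boundary value (all ⊤) is joined with the incoming edge(s)): IN[B0] = (all ⊤) ⊔ OUT[B1] = {a: ⊤, b: ⊤, c: ⊤, d: ⊤, e: ⊤, f: ⊤}
Applying B0's transfer function to that IN value gives OUT[B0] (row B0 above).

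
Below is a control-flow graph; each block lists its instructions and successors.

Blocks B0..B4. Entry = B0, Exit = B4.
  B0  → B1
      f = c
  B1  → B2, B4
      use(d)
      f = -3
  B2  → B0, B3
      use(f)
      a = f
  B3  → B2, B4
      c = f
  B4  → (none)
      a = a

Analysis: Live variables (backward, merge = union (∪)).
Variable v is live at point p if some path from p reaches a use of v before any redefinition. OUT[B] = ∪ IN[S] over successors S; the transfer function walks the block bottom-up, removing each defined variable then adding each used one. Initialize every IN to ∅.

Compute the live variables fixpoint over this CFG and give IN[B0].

Per-block solution:
  B0: | IN={a, c, d} | OUT={a, c, d}
  B1: | IN={a, c, d} | OUT={a, c, d, f}
  B2: | IN={c, d, f} | OUT={a, c, d, f}
  B3: | IN={a, d, f} | OUT={a, c, d, f}
  B4: | IN={a} | OUT={}

Merge at B0: OUT[B0] = IN[B1] = {a, c, d}
Applying B0's transfer function to that OUT value gives IN[B0] (row B0 above).

Answer: {a, c, d}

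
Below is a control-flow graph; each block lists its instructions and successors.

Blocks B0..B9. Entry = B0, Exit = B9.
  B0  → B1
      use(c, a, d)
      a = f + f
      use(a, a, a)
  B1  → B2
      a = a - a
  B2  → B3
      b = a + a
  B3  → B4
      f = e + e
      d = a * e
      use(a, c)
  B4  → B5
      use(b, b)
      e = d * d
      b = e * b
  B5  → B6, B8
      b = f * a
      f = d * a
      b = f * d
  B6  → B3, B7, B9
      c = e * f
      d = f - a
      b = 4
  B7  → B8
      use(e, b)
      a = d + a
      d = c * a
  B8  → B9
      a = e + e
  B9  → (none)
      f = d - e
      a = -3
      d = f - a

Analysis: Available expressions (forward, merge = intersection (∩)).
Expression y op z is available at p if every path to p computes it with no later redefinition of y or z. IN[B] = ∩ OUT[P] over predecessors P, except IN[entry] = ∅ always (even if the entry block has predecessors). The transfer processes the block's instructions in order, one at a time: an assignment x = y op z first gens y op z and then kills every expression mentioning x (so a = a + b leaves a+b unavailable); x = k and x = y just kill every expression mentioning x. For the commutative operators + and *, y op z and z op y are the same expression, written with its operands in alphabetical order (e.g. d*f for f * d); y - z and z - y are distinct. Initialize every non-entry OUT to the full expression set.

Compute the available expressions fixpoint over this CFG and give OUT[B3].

Converged values:
  B0:   IN={}   OUT={f+f}
  B1:   IN={f+f}   OUT={f+f}
  B2:   IN={f+f}   OUT={a+a, f+f}
  B3:   IN={a+a}   OUT={a*e, a+a, e+e}
  B4:   IN={a*e, a+a, e+e}   OUT={a+a, d*d}
  B5:   IN={a+a, d*d}   OUT={a*d, a+a, d*d, d*f}
  B6:   IN={a*d, a+a, d*d, d*f}   OUT={a+a, e*f, f-a}
  B7:   IN={a+a, e*f, f-a}   OUT={a*c, e*f}
  B8:   IN={}   OUT={e+e}
  B9:   IN={}   OUT={f-a}

Merge at B3: IN[B3] = OUT[B2] ∩ OUT[B6] = {a+a}
Applying B3's transfer function to that IN value gives OUT[B3] (row B3 above).

Answer: {a*e, a+a, e+e}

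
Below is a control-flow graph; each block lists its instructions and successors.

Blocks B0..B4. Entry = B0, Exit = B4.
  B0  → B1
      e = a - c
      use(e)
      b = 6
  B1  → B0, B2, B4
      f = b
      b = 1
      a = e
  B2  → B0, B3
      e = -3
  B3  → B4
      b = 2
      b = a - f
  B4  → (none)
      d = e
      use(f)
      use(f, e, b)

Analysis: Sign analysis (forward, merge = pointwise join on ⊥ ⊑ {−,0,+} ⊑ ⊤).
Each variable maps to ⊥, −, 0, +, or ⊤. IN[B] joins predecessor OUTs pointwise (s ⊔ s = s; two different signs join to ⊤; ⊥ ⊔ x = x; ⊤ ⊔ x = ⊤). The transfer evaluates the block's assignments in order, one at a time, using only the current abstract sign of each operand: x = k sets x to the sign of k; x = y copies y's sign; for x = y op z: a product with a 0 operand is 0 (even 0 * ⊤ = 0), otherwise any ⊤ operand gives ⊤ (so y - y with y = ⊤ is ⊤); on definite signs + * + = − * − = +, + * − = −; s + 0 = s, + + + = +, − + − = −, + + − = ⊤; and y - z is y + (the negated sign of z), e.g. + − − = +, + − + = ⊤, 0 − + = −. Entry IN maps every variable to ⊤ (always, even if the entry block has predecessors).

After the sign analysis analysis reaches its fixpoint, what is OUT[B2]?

Per-block solution:
  B0:  IN=(all ⊤)  OUT={b:+; rest ⊤}
  B1:  IN={b:+; rest ⊤}  OUT={b:+, f:+; rest ⊤}
  B2:  IN={b:+, f:+; rest ⊤}  OUT={b:+, e:-, f:+; rest ⊤}
  B3:  IN={b:+, e:-, f:+; rest ⊤}  OUT={e:-, f:+; rest ⊤}
  B4:  IN={f:+; rest ⊤}  OUT={f:+; rest ⊤}

Merge at B2: IN[B2] = OUT[B1] = {a: ⊤, b: +, c: ⊤, d: ⊤, e: ⊤, f: +}
Applying B2's transfer function to that IN value gives OUT[B2] (row B2 above).

Answer: {a: ⊤, b: +, c: ⊤, d: ⊤, e: -, f: +}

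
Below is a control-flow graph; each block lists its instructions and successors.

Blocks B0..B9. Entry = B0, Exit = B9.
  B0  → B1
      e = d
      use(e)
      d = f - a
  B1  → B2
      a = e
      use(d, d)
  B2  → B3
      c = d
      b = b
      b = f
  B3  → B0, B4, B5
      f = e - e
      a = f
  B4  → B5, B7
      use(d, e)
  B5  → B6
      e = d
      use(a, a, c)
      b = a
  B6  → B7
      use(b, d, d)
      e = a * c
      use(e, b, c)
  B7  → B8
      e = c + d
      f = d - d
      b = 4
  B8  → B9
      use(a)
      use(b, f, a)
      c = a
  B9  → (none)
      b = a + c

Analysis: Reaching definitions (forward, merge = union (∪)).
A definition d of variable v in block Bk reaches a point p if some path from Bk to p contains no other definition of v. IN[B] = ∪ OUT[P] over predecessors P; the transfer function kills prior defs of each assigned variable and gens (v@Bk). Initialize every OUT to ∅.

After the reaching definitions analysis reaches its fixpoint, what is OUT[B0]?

Converged values:
  B0: | IN={a@B3, b@B2, c@B2, d@B0, e@B0, f@B3} | OUT={a@B3, b@B2, c@B2, d@B0, e@B0, f@B3}
  B1: | IN={a@B3, b@B2, c@B2, d@B0, e@B0, f@B3} | OUT={a@B1, b@B2, c@B2, d@B0, e@B0, f@B3}
  B2: | IN={a@B1, b@B2, c@B2, d@B0, e@B0, f@B3} | OUT={a@B1, b@B2, c@B2, d@B0, e@B0, f@B3}
  B3: | IN={a@B1, b@B2, c@B2, d@B0, e@B0, f@B3} | OUT={a@B3, b@B2, c@B2, d@B0, e@B0, f@B3}
  B4: | IN={a@B3, b@B2, c@B2, d@B0, e@B0, f@B3} | OUT={a@B3, b@B2, c@B2, d@B0, e@B0, f@B3}
  B5: | IN={a@B3, b@B2, c@B2, d@B0, e@B0, f@B3} | OUT={a@B3, b@B5, c@B2, d@B0, e@B5, f@B3}
  B6: | IN={a@B3, b@B5, c@B2, d@B0, e@B5, f@B3} | OUT={a@B3, b@B5, c@B2, d@B0, e@B6, f@B3}
  B7: | IN={a@B3, b@B2, b@B5, c@B2, d@B0, e@B0, e@B6, f@B3} | OUT={a@B3, b@B7, c@B2, d@B0, e@B7, f@B7}
  B8: | IN={a@B3, b@B7, c@B2, d@B0, e@B7, f@B7} | OUT={a@B3, b@B7, c@B8, d@B0, e@B7, f@B7}
  B9: | IN={a@B3, b@B7, c@B8, d@B0, e@B7, f@B7} | OUT={a@B3, b@B9, c@B8, d@B0, e@B7, f@B7}

Merge at B0 (entry node, so the boundary value {} is joined with the incoming edge(s)): IN[B0] = {} ⊔ OUT[B3] = {a@B3, b@B2, c@B2, d@B0, e@B0, f@B3}
Applying B0's transfer function to that IN value gives OUT[B0] (row B0 above).

Answer: {a@B3, b@B2, c@B2, d@B0, e@B0, f@B3}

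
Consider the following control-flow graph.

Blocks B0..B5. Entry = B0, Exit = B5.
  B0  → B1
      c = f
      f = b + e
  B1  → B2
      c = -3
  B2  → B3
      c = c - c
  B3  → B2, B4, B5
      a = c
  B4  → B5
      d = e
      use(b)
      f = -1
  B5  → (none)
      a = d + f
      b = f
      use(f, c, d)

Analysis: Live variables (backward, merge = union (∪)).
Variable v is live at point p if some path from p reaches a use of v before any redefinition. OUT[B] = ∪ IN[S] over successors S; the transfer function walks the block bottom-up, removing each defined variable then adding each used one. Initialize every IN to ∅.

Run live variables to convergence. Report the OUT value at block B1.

Fixpoint table:
  B0:   IN={b, d, e, f}   OUT={b, d, e, f}
  B1:   IN={b, d, e, f}   OUT={b, c, d, e, f}
  B2:   IN={b, c, d, e, f}   OUT={b, c, d, e, f}
  B3:   IN={b, c, d, e, f}   OUT={b, c, d, e, f}
  B4:   IN={b, c, e}   OUT={c, d, f}
  B5:   IN={c, d, f}   OUT={}

Merge at B1: OUT[B1] = IN[B2] = {b, c, d, e, f}

Answer: {b, c, d, e, f}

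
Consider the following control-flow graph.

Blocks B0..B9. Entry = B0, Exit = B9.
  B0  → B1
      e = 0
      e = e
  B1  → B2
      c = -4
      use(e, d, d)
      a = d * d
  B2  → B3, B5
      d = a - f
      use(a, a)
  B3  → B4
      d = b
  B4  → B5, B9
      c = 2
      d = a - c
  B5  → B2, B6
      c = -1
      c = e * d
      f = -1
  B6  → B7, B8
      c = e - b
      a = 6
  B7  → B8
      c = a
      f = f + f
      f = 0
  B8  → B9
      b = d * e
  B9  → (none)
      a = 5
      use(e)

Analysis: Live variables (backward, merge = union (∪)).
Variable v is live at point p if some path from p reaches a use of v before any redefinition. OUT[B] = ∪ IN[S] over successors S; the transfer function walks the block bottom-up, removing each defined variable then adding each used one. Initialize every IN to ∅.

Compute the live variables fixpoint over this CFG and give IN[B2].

Answer: {a, b, e, f}

Working:
Converged values:
  B0:   IN={b, d, f}   OUT={b, d, e, f}
  B1:   IN={b, d, e, f}   OUT={a, b, e, f}
  B2:   IN={a, b, e, f}   OUT={a, b, d, e}
  B3:   IN={a, b, e}   OUT={a, b, e}
  B4:   IN={a, b, e}   OUT={a, b, d, e}
  B5:   IN={a, b, d, e}   OUT={a, b, d, e, f}
  B6:   IN={b, d, e, f}   OUT={a, d, e, f}
  B7:   IN={a, d, e, f}   OUT={d, e}
  B8:   IN={d, e}   OUT={e}
  B9:   IN={e}   OUT={}

Merge at B2: OUT[B2] = IN[B3] ⊔ IN[B5] = {a, b, d, e}
Applying B2's transfer function to that OUT value gives IN[B2] (row B2 above).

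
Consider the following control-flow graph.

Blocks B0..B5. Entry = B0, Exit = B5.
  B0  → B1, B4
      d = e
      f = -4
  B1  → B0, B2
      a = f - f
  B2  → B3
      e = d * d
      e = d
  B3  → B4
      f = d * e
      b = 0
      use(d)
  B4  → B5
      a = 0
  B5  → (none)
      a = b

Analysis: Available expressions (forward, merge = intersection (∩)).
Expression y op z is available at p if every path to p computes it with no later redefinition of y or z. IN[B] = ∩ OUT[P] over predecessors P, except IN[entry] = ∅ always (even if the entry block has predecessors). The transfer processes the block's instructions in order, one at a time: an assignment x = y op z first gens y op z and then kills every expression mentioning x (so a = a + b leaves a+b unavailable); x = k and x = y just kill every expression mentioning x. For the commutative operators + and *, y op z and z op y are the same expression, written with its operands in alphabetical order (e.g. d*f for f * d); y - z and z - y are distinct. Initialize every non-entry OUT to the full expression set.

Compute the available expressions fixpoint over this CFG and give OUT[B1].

Answer: {f-f}

Working:
Fixpoint table:
  B0:   IN={}   OUT={}
  B1:   IN={}   OUT={f-f}
  B2:   IN={f-f}   OUT={d*d, f-f}
  B3:   IN={d*d, f-f}   OUT={d*d, d*e}
  B4:   IN={}   OUT={}
  B5:   IN={}   OUT={}

Merge at B1: IN[B1] = OUT[B0] = {}
Applying B1's transfer function to that IN value gives OUT[B1] (row B1 above).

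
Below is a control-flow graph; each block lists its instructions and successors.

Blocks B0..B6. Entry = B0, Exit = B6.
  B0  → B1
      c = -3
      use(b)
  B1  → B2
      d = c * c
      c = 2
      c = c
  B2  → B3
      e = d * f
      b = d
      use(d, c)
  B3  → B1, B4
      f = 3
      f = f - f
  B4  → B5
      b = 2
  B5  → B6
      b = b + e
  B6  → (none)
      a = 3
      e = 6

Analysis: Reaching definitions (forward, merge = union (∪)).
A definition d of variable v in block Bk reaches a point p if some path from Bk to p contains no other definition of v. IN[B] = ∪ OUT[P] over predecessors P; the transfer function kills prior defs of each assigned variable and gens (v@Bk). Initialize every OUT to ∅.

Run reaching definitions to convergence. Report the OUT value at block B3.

Answer: {b@B2, c@B1, d@B1, e@B2, f@B3}

Trace:
Fixpoint table:
  B0: | IN={} | OUT={c@B0}
  B1: | IN={b@B2, c@B0, c@B1, d@B1, e@B2, f@B3} | OUT={b@B2, c@B1, d@B1, e@B2, f@B3}
  B2: | IN={b@B2, c@B1, d@B1, e@B2, f@B3} | OUT={b@B2, c@B1, d@B1, e@B2, f@B3}
  B3: | IN={b@B2, c@B1, d@B1, e@B2, f@B3} | OUT={b@B2, c@B1, d@B1, e@B2, f@B3}
  B4: | IN={b@B2, c@B1, d@B1, e@B2, f@B3} | OUT={b@B4, c@B1, d@B1, e@B2, f@B3}
  B5: | IN={b@B4, c@B1, d@B1, e@B2, f@B3} | OUT={b@B5, c@B1, d@B1, e@B2, f@B3}
  B6: | IN={b@B5, c@B1, d@B1, e@B2, f@B3} | OUT={a@B6, b@B5, c@B1, d@B1, e@B6, f@B3}

Merge at B3: IN[B3] = OUT[B2] = {b@B2, c@B1, d@B1, e@B2, f@B3}
Applying B3's transfer function to that IN value gives OUT[B3] (row B3 above).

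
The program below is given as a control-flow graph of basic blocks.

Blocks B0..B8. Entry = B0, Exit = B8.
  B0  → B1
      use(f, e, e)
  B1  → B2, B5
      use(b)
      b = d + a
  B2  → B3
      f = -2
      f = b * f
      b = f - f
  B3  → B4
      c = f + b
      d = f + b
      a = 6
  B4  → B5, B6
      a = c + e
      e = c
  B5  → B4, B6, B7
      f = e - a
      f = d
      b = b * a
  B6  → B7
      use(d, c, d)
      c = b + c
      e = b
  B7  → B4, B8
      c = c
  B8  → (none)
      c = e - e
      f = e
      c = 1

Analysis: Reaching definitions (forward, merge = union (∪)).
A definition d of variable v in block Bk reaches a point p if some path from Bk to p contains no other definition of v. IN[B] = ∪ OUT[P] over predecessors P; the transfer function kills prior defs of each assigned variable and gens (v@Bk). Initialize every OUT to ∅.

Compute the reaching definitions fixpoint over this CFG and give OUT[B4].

Answer: {a@B4, b@B2, b@B5, c@B3, c@B7, d@B3, e@B4, f@B2, f@B5}

Derivation:
Converged values:
  B0: | IN={} | OUT={}
  B1: | IN={} | OUT={b@B1}
  B2: | IN={b@B1} | OUT={b@B2, f@B2}
  B3: | IN={b@B2, f@B2} | OUT={a@B3, b@B2, c@B3, d@B3, f@B2}
  B4: | IN={a@B3, a@B4, b@B2, b@B5, c@B3, c@B7, d@B3, e@B4, e@B6, f@B2, f@B5} | OUT={a@B4, b@B2, b@B5, c@B3, c@B7, d@B3, e@B4, f@B2, f@B5}
  B5: | IN={a@B4, b@B1, b@B2, b@B5, c@B3, c@B7, d@B3, e@B4, f@B2, f@B5} | OUT={a@B4, b@B5, c@B3, c@B7, d@B3, e@B4, f@B5}
  B6: | IN={a@B4, b@B2, b@B5, c@B3, c@B7, d@B3, e@B4, f@B2, f@B5} | OUT={a@B4, b@B2, b@B5, c@B6, d@B3, e@B6, f@B2, f@B5}
  B7: | IN={a@B4, b@B2, b@B5, c@B3, c@B6, c@B7, d@B3, e@B4, e@B6, f@B2, f@B5} | OUT={a@B4, b@B2, b@B5, c@B7, d@B3, e@B4, e@B6, f@B2, f@B5}
  B8: | IN={a@B4, b@B2, b@B5, c@B7, d@B3, e@B4, e@B6, f@B2, f@B5} | OUT={a@B4, b@B2, b@B5, c@B8, d@B3, e@B4, e@B6, f@B8}

Merge at B4: IN[B4] = OUT[B3] ⊔ OUT[B5] ⊔ OUT[B7] = {a@B3, a@B4, b@B2, b@B5, c@B3, c@B7, d@B3, e@B4, e@B6, f@B2, f@B5}
Applying B4's transfer function to that IN value gives OUT[B4] (row B4 above).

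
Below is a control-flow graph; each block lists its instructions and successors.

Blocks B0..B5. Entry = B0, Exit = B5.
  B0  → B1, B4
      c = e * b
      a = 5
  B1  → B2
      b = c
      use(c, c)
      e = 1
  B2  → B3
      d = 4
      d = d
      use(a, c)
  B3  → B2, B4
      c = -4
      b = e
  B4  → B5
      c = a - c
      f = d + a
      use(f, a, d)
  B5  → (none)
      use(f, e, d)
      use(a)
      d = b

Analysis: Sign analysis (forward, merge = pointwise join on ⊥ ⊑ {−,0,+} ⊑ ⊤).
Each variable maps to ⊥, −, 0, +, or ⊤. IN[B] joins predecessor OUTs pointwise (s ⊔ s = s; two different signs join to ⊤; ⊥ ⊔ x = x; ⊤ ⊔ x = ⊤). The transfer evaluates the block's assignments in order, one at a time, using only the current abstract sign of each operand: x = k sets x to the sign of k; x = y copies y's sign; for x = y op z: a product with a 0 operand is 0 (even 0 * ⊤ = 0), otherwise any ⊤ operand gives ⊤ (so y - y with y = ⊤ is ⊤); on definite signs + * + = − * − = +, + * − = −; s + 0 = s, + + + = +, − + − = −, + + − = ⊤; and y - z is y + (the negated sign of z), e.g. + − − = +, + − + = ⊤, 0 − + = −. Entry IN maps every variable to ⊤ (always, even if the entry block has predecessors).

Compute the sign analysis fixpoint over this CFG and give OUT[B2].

Answer: {a: +, b: ⊤, c: ⊤, d: +, e: +, f: ⊤}

Working:
Fixpoint table:
  B0: | IN=(all ⊤) | OUT={a:+; rest ⊤}
  B1: | IN={a:+; rest ⊤} | OUT={a:+, e:+; rest ⊤}
  B2: | IN={a:+, e:+; rest ⊤} | OUT={a:+, d:+, e:+; rest ⊤}
  B3: | IN={a:+, d:+, e:+; rest ⊤} | OUT={a:+, b:+, c:-, d:+, e:+; rest ⊤}
  B4: | IN={a:+; rest ⊤} | OUT={a:+; rest ⊤}
  B5: | IN={a:+; rest ⊤} | OUT={a:+; rest ⊤}

Merge at B2: IN[B2] = OUT[B1] ⊔ OUT[B3] = {a: +, b: ⊤, c: ⊤, d: ⊤, e: +, f: ⊤}
Applying B2's transfer function to that IN value gives OUT[B2] (row B2 above).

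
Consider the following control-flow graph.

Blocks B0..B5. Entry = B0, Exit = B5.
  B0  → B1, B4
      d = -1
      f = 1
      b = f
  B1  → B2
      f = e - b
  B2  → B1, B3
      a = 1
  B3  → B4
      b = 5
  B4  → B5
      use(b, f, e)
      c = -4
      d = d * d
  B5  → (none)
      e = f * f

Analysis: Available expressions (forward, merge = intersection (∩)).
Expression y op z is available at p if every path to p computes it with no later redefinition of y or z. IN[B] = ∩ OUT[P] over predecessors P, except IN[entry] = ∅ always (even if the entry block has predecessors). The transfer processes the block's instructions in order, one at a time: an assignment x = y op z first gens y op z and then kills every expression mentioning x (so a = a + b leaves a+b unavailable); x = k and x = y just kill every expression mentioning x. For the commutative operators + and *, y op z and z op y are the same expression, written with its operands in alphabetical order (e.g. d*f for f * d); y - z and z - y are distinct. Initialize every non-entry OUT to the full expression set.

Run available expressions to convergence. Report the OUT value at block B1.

Answer: {e-b}

Trace:
Per-block solution:
  B0: | IN={} | OUT={}
  B1: | IN={} | OUT={e-b}
  B2: | IN={e-b} | OUT={e-b}
  B3: | IN={e-b} | OUT={}
  B4: | IN={} | OUT={}
  B5: | IN={} | OUT={f*f}

Merge at B1: IN[B1] = OUT[B0] ∩ OUT[B2] = {}
Applying B1's transfer function to that IN value gives OUT[B1] (row B1 above).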